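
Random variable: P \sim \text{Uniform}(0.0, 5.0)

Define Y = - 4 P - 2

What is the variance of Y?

For Y = aP + b: Var(Y) = a² * Var(P)
Var(P) = (5 - 0)^2/12 = 2.0833333
Var(Y) = (-4)² * 2.0833333 = 16 * 2.0833333 = 33.333333

33.333333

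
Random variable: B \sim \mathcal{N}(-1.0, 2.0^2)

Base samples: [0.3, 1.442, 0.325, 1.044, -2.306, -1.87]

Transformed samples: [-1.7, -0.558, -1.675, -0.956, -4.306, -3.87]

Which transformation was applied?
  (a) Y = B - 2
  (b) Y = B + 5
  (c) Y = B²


Checking option (a) Y = B - 2:
  B = 0.3 -> Y = -1.7 ✓
  B = 1.442 -> Y = -0.558 ✓
  B = 0.325 -> Y = -1.675 ✓
All samples match this transformation.

(a) B - 2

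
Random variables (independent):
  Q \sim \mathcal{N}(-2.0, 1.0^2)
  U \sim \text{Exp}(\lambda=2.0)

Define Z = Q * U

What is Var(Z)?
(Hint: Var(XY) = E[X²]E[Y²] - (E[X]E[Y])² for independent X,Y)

Var(XY) = E[X²]E[Y²] - (E[X]E[Y])²
E[Q] = -2, Var(Q) = 1
E[U] = 0.5, Var(U) = 0.25
E[Q²] = 1 + (-2)² = 5
E[U²] = 0.25 + 0.5² = 0.5
Var(Z) = 5*0.5 - (-2*0.5)²
= 2.5 - 1 = 1.5

1.5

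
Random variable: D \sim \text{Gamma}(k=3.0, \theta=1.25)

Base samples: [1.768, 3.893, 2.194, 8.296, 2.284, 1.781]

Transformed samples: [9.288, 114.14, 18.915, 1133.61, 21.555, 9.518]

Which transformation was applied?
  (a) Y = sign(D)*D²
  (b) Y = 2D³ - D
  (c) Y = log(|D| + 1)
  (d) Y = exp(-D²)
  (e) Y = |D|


Checking option (b) Y = 2D³ - D:
  D = 1.768 -> Y = 9.288 ✓
  D = 3.893 -> Y = 114.14 ✓
  D = 2.194 -> Y = 18.915 ✓
All samples match this transformation.

(b) 2D³ - D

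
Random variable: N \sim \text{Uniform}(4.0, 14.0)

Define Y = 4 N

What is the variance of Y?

For Y = aN + b: Var(Y) = a² * Var(N)
Var(N) = (14 - 4)^2/12 = 8.3333333
Var(Y) = 4² * 8.3333333 = 16 * 8.3333333 = 133.33333

133.33333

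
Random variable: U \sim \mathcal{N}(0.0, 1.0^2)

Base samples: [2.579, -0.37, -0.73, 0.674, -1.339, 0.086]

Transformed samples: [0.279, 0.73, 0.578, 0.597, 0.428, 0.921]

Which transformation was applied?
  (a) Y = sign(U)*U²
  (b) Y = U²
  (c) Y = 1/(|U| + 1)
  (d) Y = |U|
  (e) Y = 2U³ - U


Checking option (c) Y = 1/(|U| + 1):
  U = 2.579 -> Y = 0.279 ✓
  U = -0.37 -> Y = 0.73 ✓
  U = -0.73 -> Y = 0.578 ✓
All samples match this transformation.

(c) 1/(|U| + 1)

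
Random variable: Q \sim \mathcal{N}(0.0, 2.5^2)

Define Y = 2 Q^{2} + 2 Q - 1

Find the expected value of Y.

E[Y] = 2*E[Q²] + 2*E[Q] - 1
E[Q] = 0
E[Q²] = Var(Q) + (E[Q])² = 6.25 + 0 = 6.25
E[Y] = 2*6.25 + 2*0 - 1 = 11.5

11.5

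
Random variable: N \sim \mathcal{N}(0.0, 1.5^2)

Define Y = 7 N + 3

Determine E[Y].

For Y = 7N + 3:
E[Y] = 7 * E[N] + 3
E[N] = 0.0 = 0
E[Y] = 7 * 0 + 3 = 3

3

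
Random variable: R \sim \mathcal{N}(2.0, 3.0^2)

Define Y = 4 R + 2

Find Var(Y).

For Y = aR + b: Var(Y) = a² * Var(R)
Var(R) = 3.0^2 = 9
Var(Y) = 4² * 9 = 16 * 9 = 144

144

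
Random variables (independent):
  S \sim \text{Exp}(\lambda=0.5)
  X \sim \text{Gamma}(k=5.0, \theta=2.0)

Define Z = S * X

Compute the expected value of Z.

For independent RVs: E[XY] = E[X]*E[Y]
E[S] = 2
E[X] = 10
E[Z] = 2 * 10 = 20

20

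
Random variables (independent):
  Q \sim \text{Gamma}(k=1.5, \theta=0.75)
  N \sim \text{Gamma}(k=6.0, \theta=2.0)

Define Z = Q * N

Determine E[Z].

For independent RVs: E[XY] = E[X]*E[Y]
E[Q] = 1.125
E[N] = 12
E[Z] = 1.125 * 12 = 13.5

13.5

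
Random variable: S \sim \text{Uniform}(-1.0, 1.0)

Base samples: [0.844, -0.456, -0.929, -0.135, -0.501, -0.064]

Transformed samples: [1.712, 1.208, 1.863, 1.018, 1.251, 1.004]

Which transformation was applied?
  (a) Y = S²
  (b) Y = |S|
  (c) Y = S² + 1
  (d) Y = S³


Checking option (c) Y = S² + 1:
  S = 0.844 -> Y = 1.712 ✓
  S = -0.456 -> Y = 1.208 ✓
  S = -0.929 -> Y = 1.863 ✓
All samples match this transformation.

(c) S² + 1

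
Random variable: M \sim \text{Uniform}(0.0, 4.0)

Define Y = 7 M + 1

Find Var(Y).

For Y = aM + b: Var(Y) = a² * Var(M)
Var(M) = (4 - 0)^2/12 = 1.3333333
Var(Y) = 7² * 1.3333333 = 49 * 1.3333333 = 65.333333

65.333333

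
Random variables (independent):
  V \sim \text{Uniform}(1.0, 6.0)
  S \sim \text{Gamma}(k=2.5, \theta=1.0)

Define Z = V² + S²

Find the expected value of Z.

E[Z] = E[V²] + E[S²]
E[V²] = Var(V) + E[V]² = 2.0833333 + 12.25 = 14.333333
E[S²] = Var(S) + E[S]² = 2.5 + 6.25 = 8.75
E[Z] = 14.333333 + 8.75 = 23.083333

23.083333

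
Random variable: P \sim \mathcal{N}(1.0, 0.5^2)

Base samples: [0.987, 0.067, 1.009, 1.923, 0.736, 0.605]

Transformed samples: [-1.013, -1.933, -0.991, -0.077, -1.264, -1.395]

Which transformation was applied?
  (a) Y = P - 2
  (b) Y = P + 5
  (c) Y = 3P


Checking option (a) Y = P - 2:
  P = 0.987 -> Y = -1.013 ✓
  P = 0.067 -> Y = -1.933 ✓
  P = 1.009 -> Y = -0.991 ✓
All samples match this transformation.

(a) P - 2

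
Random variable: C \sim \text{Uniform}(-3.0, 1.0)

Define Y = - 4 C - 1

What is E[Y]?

For Y = -4C - 1:
E[Y] = -4 * E[C] - 1
E[C] = (-3 + 1)/2 = -1
E[Y] = -4 * (-1) - 1 = 3

3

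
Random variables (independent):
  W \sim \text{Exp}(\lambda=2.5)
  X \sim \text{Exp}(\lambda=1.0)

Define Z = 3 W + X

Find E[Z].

E[Z] = 3*E[W] + 1*E[X]
E[W] = 0.4
E[X] = 1
E[Z] = 3*0.4 + 1*1 = 2.2

2.2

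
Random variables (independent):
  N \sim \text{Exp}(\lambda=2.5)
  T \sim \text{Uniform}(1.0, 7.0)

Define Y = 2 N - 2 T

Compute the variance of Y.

For independent RVs: Var(aX + bY) = a²Var(X) + b²Var(Y)
Var(N) = 0.16
Var(T) = 3
Var(Y) = 2²*0.16 + (-2)²*3
= 4*0.16 + 4*3 = 12.64

12.64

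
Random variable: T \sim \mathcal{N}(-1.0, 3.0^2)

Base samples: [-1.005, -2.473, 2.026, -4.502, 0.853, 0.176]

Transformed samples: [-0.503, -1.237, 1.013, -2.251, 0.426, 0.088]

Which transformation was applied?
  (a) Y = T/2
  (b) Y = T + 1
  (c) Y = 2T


Checking option (a) Y = T/2:
  T = -1.005 -> Y = -0.503 ✓
  T = -2.473 -> Y = -1.237 ✓
  T = 2.026 -> Y = 1.013 ✓
All samples match this transformation.

(a) T/2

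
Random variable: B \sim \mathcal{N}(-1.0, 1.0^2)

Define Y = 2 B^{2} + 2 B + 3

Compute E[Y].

E[Y] = 2*E[B²] + 2*E[B] + 3
E[B] = -1
E[B²] = Var(B) + (E[B])² = 1 + 1 = 2
E[Y] = 2*2 + 2*(-1) + 3 = 5

5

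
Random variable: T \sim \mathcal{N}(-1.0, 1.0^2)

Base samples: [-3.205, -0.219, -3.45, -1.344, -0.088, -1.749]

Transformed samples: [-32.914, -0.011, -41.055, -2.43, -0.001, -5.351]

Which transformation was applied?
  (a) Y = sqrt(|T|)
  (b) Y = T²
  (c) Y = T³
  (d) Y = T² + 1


Checking option (c) Y = T³:
  T = -3.205 -> Y = -32.914 ✓
  T = -0.219 -> Y = -0.011 ✓
  T = -3.45 -> Y = -41.055 ✓
All samples match this transformation.

(c) T³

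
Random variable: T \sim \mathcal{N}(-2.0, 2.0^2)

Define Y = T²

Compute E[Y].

E[T²] = Var(T) + (E[T])² = 4 + 4 = 8

8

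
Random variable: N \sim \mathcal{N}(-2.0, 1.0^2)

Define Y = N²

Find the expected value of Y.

Using E[X²] = Var(X) + (E[X])²:
E[N] = -2
Var(N) = 1.0^2 = 1
E[N²] = 1 + (-2)² = 1 + 4 = 5

5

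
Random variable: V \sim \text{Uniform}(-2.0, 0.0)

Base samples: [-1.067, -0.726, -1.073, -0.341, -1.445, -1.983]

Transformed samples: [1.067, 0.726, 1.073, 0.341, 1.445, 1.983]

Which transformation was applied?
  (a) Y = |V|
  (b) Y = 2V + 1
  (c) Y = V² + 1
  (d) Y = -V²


Checking option (a) Y = |V|:
  V = -1.067 -> Y = 1.067 ✓
  V = -0.726 -> Y = 0.726 ✓
  V = -1.073 -> Y = 1.073 ✓
All samples match this transformation.

(a) |V|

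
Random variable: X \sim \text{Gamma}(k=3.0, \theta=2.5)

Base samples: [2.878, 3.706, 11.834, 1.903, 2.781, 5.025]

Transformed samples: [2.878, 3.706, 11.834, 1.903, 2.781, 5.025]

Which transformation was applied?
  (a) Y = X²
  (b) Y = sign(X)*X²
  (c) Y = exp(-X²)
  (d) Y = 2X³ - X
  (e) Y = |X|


Checking option (e) Y = |X|:
  X = 2.878 -> Y = 2.878 ✓
  X = 3.706 -> Y = 3.706 ✓
  X = 11.834 -> Y = 11.834 ✓
All samples match this transformation.

(e) |X|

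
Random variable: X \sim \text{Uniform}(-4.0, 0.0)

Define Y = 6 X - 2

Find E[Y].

For Y = 6X - 2:
E[Y] = 6 * E[X] - 2
E[X] = (-4 + 0)/2 = -2
E[Y] = 6 * (-2) - 2 = -14

-14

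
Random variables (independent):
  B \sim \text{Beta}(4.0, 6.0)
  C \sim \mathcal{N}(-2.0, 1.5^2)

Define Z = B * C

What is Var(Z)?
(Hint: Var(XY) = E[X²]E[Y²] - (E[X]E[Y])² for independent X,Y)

Var(XY) = E[X²]E[Y²] - (E[X]E[Y])²
E[B] = 0.4, Var(B) = 0.021818182
E[C] = -2, Var(C) = 2.25
E[B²] = 0.021818182 + 0.4² = 0.18181818
E[C²] = 2.25 + (-2)² = 6.25
Var(Z) = 0.18181818*6.25 - (0.4*(-2))²
= 1.1363636 - 0.64 = 0.49636364

0.49636364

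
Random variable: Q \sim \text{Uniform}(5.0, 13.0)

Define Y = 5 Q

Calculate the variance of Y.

For Y = aQ + b: Var(Y) = a² * Var(Q)
Var(Q) = (13 - 5)^2/12 = 5.3333333
Var(Y) = 5² * 5.3333333 = 25 * 5.3333333 = 133.33333

133.33333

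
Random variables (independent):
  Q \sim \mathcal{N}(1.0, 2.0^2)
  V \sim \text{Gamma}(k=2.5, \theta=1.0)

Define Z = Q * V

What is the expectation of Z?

For independent RVs: E[XY] = E[X]*E[Y]
E[Q] = 1
E[V] = 2.5
E[Z] = 1 * 2.5 = 2.5

2.5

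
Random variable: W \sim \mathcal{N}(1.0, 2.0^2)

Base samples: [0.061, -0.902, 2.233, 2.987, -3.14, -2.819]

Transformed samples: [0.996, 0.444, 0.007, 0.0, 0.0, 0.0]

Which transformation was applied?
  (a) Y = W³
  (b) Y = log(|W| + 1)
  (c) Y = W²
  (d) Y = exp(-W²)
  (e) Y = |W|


Checking option (d) Y = exp(-W²):
  W = 0.061 -> Y = 0.996 ✓
  W = -0.902 -> Y = 0.444 ✓
  W = 2.233 -> Y = 0.007 ✓
All samples match this transformation.

(d) exp(-W²)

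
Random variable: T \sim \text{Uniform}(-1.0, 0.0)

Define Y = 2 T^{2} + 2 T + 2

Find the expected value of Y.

E[Y] = 2*E[T²] + 2*E[T] + 2
E[T] = -0.5
E[T²] = Var(T) + (E[T])² = 0.083333333 + 0.25 = 0.33333333
E[Y] = 2*0.33333333 + 2*(-0.5) + 2 = 1.6666667

1.6666667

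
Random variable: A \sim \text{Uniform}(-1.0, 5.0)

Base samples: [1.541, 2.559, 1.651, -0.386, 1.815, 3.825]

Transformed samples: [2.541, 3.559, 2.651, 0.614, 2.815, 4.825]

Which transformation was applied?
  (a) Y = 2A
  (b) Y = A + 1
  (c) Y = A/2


Checking option (b) Y = A + 1:
  A = 1.541 -> Y = 2.541 ✓
  A = 2.559 -> Y = 3.559 ✓
  A = 1.651 -> Y = 2.651 ✓
All samples match this transformation.

(b) A + 1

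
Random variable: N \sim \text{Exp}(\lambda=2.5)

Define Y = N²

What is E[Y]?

Using E[X²] = Var(X) + (E[X])²:
E[N] = 0.4
Var(N) = 1/2.5^2 = 0.16
E[N²] = 0.16 + 0.4² = 0.16 + 0.16 = 0.32

0.32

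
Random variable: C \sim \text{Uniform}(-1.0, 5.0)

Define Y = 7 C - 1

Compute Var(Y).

For Y = aC + b: Var(Y) = a² * Var(C)
Var(C) = (5 + 1)^2/12 = 3
Var(Y) = 7² * 3 = 49 * 3 = 147

147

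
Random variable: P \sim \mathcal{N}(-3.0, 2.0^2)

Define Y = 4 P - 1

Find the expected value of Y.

For Y = 4P - 1:
E[Y] = 4 * E[P] - 1
E[P] = -3.0 = -3
E[Y] = 4 * (-3) - 1 = -13

-13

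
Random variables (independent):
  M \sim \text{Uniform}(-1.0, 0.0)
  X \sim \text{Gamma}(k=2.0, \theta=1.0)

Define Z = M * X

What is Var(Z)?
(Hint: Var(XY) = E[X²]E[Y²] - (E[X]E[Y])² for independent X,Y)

Var(XY) = E[X²]E[Y²] - (E[X]E[Y])²
E[M] = -0.5, Var(M) = 0.083333333
E[X] = 2, Var(X) = 2
E[M²] = 0.083333333 + (-0.5)² = 0.33333333
E[X²] = 2 + 2² = 6
Var(Z) = 0.33333333*6 - (-0.5*2)²
= 2 - 1 = 1

1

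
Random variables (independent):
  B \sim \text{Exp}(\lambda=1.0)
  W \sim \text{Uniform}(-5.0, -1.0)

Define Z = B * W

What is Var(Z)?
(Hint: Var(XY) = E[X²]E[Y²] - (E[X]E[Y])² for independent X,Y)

Var(XY) = E[X²]E[Y²] - (E[X]E[Y])²
E[B] = 1, Var(B) = 1
E[W] = -3, Var(W) = 1.3333333
E[B²] = 1 + 1² = 2
E[W²] = 1.3333333 + (-3)² = 10.333333
Var(Z) = 2*10.333333 - (1*(-3))²
= 20.666667 - 9 = 11.666667

11.666667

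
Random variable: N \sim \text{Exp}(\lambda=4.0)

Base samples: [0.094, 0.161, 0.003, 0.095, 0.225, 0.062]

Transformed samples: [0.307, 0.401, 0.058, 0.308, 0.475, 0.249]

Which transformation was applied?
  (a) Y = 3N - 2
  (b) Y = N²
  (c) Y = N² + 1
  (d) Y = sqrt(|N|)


Checking option (d) Y = sqrt(|N|):
  N = 0.094 -> Y = 0.307 ✓
  N = 0.161 -> Y = 0.401 ✓
  N = 0.003 -> Y = 0.058 ✓
All samples match this transformation.

(d) sqrt(|N|)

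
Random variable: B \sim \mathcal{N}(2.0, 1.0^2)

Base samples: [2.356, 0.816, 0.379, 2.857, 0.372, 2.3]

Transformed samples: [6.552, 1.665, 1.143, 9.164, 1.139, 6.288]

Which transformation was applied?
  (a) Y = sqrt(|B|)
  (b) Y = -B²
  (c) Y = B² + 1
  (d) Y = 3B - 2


Checking option (c) Y = B² + 1:
  B = 2.356 -> Y = 6.552 ✓
  B = 0.816 -> Y = 1.665 ✓
  B = 0.379 -> Y = 1.143 ✓
All samples match this transformation.

(c) B² + 1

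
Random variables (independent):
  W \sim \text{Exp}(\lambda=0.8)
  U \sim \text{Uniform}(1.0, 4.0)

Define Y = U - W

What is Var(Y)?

For independent RVs: Var(aX + bY) = a²Var(X) + b²Var(Y)
Var(W) = 1.5625
Var(U) = 0.75
Var(Y) = (-1)²*1.5625 + 1²*0.75
= 1*1.5625 + 1*0.75 = 2.3125

2.3125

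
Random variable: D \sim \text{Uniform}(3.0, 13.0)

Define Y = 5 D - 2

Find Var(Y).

For Y = aD + b: Var(Y) = a² * Var(D)
Var(D) = (13 - 3)^2/12 = 8.3333333
Var(Y) = 5² * 8.3333333 = 25 * 8.3333333 = 208.33333

208.33333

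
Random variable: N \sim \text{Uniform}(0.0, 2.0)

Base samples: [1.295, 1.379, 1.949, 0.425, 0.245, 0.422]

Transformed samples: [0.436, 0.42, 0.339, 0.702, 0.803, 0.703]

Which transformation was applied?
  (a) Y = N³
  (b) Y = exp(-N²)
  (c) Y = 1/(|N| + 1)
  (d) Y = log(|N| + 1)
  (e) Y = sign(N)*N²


Checking option (c) Y = 1/(|N| + 1):
  N = 1.295 -> Y = 0.436 ✓
  N = 1.379 -> Y = 0.42 ✓
  N = 1.949 -> Y = 0.339 ✓
All samples match this transformation.

(c) 1/(|N| + 1)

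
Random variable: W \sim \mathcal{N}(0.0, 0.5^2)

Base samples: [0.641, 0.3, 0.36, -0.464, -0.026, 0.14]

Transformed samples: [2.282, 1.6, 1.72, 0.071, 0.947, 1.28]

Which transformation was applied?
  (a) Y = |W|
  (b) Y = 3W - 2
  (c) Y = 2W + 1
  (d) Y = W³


Checking option (c) Y = 2W + 1:
  W = 0.641 -> Y = 2.282 ✓
  W = 0.3 -> Y = 1.6 ✓
  W = 0.36 -> Y = 1.72 ✓
All samples match this transformation.

(c) 2W + 1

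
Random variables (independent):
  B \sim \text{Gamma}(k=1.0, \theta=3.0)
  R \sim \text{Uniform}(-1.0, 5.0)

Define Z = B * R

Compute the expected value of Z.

For independent RVs: E[XY] = E[X]*E[Y]
E[B] = 3
E[R] = 2
E[Z] = 3 * 2 = 6

6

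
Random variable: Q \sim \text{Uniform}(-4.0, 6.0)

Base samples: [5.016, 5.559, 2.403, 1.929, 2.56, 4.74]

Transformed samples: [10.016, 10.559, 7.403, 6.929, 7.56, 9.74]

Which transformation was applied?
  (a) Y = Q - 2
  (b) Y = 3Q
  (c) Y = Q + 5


Checking option (c) Y = Q + 5:
  Q = 5.016 -> Y = 10.016 ✓
  Q = 5.559 -> Y = 10.559 ✓
  Q = 2.403 -> Y = 7.403 ✓
All samples match this transformation.

(c) Q + 5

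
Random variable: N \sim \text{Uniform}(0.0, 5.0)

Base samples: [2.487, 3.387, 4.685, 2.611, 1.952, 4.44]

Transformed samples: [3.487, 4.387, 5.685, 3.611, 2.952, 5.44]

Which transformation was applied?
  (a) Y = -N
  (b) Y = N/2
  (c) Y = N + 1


Checking option (c) Y = N + 1:
  N = 2.487 -> Y = 3.487 ✓
  N = 3.387 -> Y = 4.387 ✓
  N = 4.685 -> Y = 5.685 ✓
All samples match this transformation.

(c) N + 1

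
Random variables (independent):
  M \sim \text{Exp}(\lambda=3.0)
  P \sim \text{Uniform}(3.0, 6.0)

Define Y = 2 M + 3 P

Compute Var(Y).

For independent RVs: Var(aX + bY) = a²Var(X) + b²Var(Y)
Var(M) = 0.11111111
Var(P) = 0.75
Var(Y) = 2²*0.11111111 + 3²*0.75
= 4*0.11111111 + 9*0.75 = 7.1944444

7.1944444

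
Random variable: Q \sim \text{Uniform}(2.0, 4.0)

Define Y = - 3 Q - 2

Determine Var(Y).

For Y = aQ + b: Var(Y) = a² * Var(Q)
Var(Q) = (4 - 2)^2/12 = 0.33333333
Var(Y) = (-3)² * 0.33333333 = 9 * 0.33333333 = 3

3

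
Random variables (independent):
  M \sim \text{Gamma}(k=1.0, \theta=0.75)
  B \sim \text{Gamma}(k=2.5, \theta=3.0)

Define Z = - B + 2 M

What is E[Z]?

E[Z] = 2*E[M] - 1*E[B]
E[M] = 0.75
E[B] = 7.5
E[Z] = 2*0.75 - 1*7.5 = -6

-6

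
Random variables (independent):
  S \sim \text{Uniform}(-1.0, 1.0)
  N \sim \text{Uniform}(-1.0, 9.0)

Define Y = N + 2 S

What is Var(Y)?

For independent RVs: Var(aX + bY) = a²Var(X) + b²Var(Y)
Var(S) = 0.33333333
Var(N) = 8.3333333
Var(Y) = 2²*0.33333333 + 1²*8.3333333
= 4*0.33333333 + 1*8.3333333 = 9.6666667

9.6666667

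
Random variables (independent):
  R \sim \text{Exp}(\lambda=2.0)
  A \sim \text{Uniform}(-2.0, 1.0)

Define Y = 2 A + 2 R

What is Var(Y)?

For independent RVs: Var(aX + bY) = a²Var(X) + b²Var(Y)
Var(R) = 0.25
Var(A) = 0.75
Var(Y) = 2²*0.25 + 2²*0.75
= 4*0.25 + 4*0.75 = 4

4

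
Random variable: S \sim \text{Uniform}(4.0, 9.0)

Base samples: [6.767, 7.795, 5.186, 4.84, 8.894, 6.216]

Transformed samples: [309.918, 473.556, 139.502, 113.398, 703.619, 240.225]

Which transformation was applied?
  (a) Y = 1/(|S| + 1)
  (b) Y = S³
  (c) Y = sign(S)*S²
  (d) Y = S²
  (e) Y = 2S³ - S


Checking option (b) Y = S³:
  S = 6.767 -> Y = 309.918 ✓
  S = 7.795 -> Y = 473.556 ✓
  S = 5.186 -> Y = 139.502 ✓
All samples match this transformation.

(b) S³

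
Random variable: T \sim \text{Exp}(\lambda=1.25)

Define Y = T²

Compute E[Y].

Using E[X²] = Var(X) + (E[X])²:
E[T] = 0.8
Var(T) = 1/1.25^2 = 0.64
E[T²] = 0.64 + 0.8² = 0.64 + 0.64 = 1.28

1.28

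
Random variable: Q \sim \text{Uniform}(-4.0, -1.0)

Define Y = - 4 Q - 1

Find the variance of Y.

For Y = aQ + b: Var(Y) = a² * Var(Q)
Var(Q) = (-1 + 4)^2/12 = 0.75
Var(Y) = (-4)² * 0.75 = 16 * 0.75 = 12

12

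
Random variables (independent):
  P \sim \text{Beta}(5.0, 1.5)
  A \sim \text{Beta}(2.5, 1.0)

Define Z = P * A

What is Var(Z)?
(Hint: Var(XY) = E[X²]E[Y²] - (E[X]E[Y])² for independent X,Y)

Var(XY) = E[X²]E[Y²] - (E[X]E[Y])²
E[P] = 0.76923077, Var(P) = 0.023668639
E[A] = 0.71428571, Var(A) = 0.045351474
E[P²] = 0.023668639 + 0.76923077² = 0.61538462
E[A²] = 0.045351474 + 0.71428571² = 0.55555556
Var(Z) = 0.61538462*0.55555556 - (0.76923077*0.71428571)²
= 0.34188034 - 0.30189591 = 0.039984436

0.039984436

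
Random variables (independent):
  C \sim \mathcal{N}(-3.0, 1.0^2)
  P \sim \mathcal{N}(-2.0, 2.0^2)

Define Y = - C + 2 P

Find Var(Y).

For independent RVs: Var(aX + bY) = a²Var(X) + b²Var(Y)
Var(C) = 1
Var(P) = 4
Var(Y) = (-1)²*1 + 2²*4
= 1*1 + 4*4 = 17

17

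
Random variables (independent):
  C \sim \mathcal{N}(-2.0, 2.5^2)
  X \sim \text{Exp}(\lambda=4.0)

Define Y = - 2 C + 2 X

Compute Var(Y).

For independent RVs: Var(aX + bY) = a²Var(X) + b²Var(Y)
Var(C) = 6.25
Var(X) = 0.0625
Var(Y) = (-2)²*6.25 + 2²*0.0625
= 4*6.25 + 4*0.0625 = 25.25

25.25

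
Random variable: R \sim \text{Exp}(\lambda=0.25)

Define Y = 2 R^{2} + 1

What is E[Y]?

E[Y] = 2*E[R²] + 1
E[R] = 4
E[R²] = Var(R) + (E[R])² = 16 + 16 = 32
E[Y] = 2*32 + 1 = 65

65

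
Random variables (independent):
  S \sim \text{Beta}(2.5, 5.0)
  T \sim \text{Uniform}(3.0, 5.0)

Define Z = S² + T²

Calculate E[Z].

E[Z] = E[S²] + E[T²]
E[S²] = Var(S) + E[S]² = 0.026143791 + 0.11111111 = 0.1372549
E[T²] = Var(T) + E[T]² = 0.33333333 + 16 = 16.333333
E[Z] = 0.1372549 + 16.333333 = 16.470588

16.470588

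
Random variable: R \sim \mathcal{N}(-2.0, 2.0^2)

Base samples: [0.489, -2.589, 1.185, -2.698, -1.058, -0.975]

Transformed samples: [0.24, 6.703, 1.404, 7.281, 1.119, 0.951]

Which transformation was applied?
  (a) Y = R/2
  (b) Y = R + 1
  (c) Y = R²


Checking option (c) Y = R²:
  R = 0.489 -> Y = 0.24 ✓
  R = -2.589 -> Y = 6.703 ✓
  R = 1.185 -> Y = 1.404 ✓
All samples match this transformation.

(c) R²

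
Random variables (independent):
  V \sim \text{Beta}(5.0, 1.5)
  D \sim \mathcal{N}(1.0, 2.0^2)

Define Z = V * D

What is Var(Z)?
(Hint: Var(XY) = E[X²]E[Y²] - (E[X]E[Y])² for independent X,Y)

Var(XY) = E[X²]E[Y²] - (E[X]E[Y])²
E[V] = 0.76923077, Var(V) = 0.023668639
E[D] = 1, Var(D) = 4
E[V²] = 0.023668639 + 0.76923077² = 0.61538462
E[D²] = 4 + 1² = 5
Var(Z) = 0.61538462*5 - (0.76923077*1)²
= 3.0769231 - 0.59171598 = 2.4852071

2.4852071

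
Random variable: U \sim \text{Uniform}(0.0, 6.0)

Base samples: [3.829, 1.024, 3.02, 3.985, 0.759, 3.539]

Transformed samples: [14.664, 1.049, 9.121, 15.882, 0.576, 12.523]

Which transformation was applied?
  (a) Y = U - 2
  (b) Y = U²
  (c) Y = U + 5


Checking option (b) Y = U²:
  U = 3.829 -> Y = 14.664 ✓
  U = 1.024 -> Y = 1.049 ✓
  U = 3.02 -> Y = 9.121 ✓
All samples match this transformation.

(b) U²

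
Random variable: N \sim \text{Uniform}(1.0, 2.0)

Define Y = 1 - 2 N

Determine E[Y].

For Y = -2N + 1:
E[Y] = -2 * E[N] + 1
E[N] = (1 + 2)/2 = 1.5
E[Y] = -2 * 1.5 + 1 = -2

-2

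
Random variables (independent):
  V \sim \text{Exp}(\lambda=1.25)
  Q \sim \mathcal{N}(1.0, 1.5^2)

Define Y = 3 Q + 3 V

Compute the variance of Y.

For independent RVs: Var(aX + bY) = a²Var(X) + b²Var(Y)
Var(V) = 0.64
Var(Q) = 2.25
Var(Y) = 3²*0.64 + 3²*2.25
= 9*0.64 + 9*2.25 = 26.01

26.01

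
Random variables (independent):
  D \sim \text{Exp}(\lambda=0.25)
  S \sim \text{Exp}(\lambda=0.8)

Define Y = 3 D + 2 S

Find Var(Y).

For independent RVs: Var(aX + bY) = a²Var(X) + b²Var(Y)
Var(D) = 16
Var(S) = 1.5625
Var(Y) = 3²*16 + 2²*1.5625
= 9*16 + 4*1.5625 = 150.25

150.25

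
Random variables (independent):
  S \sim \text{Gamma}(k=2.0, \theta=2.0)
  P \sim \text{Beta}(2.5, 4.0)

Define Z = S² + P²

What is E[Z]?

E[Z] = E[S²] + E[P²]
E[S²] = Var(S) + E[S]² = 8 + 16 = 24
E[P²] = Var(P) + E[P]² = 0.031558185 + 0.14792899 = 0.17948718
E[Z] = 24 + 0.17948718 = 24.179487

24.179487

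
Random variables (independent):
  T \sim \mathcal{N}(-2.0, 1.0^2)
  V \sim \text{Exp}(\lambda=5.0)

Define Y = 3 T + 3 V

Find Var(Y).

For independent RVs: Var(aX + bY) = a²Var(X) + b²Var(Y)
Var(T) = 1
Var(V) = 0.04
Var(Y) = 3²*1 + 3²*0.04
= 9*1 + 9*0.04 = 9.36

9.36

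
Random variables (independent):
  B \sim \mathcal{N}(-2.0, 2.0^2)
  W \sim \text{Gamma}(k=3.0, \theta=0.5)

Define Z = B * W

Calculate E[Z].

For independent RVs: E[XY] = E[X]*E[Y]
E[B] = -2
E[W] = 1.5
E[Z] = -2 * 1.5 = -3

-3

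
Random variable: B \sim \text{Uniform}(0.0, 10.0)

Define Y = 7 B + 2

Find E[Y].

For Y = 7B + 2:
E[Y] = 7 * E[B] + 2
E[B] = (0 + 10)/2 = 5
E[Y] = 7 * 5 + 2 = 37

37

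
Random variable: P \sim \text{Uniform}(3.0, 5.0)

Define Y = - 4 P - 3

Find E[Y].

For Y = -4P - 3:
E[Y] = -4 * E[P] - 3
E[P] = (3 + 5)/2 = 4
E[Y] = -4 * 4 - 3 = -19

-19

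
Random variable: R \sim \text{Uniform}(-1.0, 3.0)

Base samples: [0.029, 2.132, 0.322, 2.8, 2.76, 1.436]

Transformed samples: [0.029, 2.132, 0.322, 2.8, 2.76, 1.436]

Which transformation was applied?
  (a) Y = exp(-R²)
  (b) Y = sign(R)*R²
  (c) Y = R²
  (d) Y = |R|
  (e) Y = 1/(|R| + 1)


Checking option (d) Y = |R|:
  R = 0.029 -> Y = 0.029 ✓
  R = 2.132 -> Y = 2.132 ✓
  R = 0.322 -> Y = 0.322 ✓
All samples match this transformation.

(d) |R|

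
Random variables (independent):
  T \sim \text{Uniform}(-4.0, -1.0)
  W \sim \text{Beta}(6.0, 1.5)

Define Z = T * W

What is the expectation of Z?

For independent RVs: E[XY] = E[X]*E[Y]
E[T] = -2.5
E[W] = 0.8
E[Z] = -2.5 * 0.8 = -2

-2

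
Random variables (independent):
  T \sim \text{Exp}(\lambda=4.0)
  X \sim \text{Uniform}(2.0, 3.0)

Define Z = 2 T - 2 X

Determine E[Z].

E[Z] = 2*E[T] - 2*E[X]
E[T] = 0.25
E[X] = 2.5
E[Z] = 2*0.25 - 2*2.5 = -4.5

-4.5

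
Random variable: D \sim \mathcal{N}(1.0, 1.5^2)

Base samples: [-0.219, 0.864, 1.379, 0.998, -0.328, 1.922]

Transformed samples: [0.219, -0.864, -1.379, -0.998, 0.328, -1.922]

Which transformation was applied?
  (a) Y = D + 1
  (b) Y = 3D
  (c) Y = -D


Checking option (c) Y = -D:
  D = -0.219 -> Y = 0.219 ✓
  D = 0.864 -> Y = -0.864 ✓
  D = 1.379 -> Y = -1.379 ✓
All samples match this transformation.

(c) -D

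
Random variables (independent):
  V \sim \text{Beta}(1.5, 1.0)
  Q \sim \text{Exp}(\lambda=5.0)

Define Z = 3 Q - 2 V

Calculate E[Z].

E[Z] = -2*E[V] + 3*E[Q]
E[V] = 0.6
E[Q] = 0.2
E[Z] = -2*0.6 + 3*0.2 = -0.6

-0.6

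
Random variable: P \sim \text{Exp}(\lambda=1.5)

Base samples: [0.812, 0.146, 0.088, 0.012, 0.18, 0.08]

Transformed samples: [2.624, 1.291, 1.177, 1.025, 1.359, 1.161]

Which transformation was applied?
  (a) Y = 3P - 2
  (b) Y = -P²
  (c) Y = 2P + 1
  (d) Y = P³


Checking option (c) Y = 2P + 1:
  P = 0.812 -> Y = 2.624 ✓
  P = 0.146 -> Y = 1.291 ✓
  P = 0.088 -> Y = 1.177 ✓
All samples match this transformation.

(c) 2P + 1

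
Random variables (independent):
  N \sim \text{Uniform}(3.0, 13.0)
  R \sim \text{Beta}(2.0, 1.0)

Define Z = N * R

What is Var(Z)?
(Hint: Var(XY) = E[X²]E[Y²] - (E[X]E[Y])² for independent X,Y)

Var(XY) = E[X²]E[Y²] - (E[X]E[Y])²
E[N] = 8, Var(N) = 8.3333333
E[R] = 0.66666667, Var(R) = 0.055555556
E[N²] = 8.3333333 + 8² = 72.333333
E[R²] = 0.055555556 + 0.66666667² = 0.5
Var(Z) = 72.333333*0.5 - (8*0.66666667)²
= 36.166667 - 28.444444 = 7.7222222

7.7222222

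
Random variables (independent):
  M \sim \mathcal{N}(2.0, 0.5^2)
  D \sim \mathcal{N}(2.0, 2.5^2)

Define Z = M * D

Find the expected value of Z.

For independent RVs: E[XY] = E[X]*E[Y]
E[M] = 2
E[D] = 2
E[Z] = 2 * 2 = 4

4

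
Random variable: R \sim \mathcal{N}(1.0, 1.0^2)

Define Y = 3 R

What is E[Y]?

For Y = 3R:
E[Y] = 3 * E[R]
E[R] = 1.0 = 1
E[Y] = 3 * 1 = 3

3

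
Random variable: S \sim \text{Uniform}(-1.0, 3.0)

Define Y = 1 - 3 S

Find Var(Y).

For Y = aS + b: Var(Y) = a² * Var(S)
Var(S) = (3 + 1)^2/12 = 1.3333333
Var(Y) = (-3)² * 1.3333333 = 9 * 1.3333333 = 12

12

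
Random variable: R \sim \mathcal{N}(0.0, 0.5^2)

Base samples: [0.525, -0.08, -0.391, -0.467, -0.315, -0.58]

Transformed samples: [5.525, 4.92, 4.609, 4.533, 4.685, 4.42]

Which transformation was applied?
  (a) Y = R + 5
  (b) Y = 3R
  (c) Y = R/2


Checking option (a) Y = R + 5:
  R = 0.525 -> Y = 5.525 ✓
  R = -0.08 -> Y = 4.92 ✓
  R = -0.391 -> Y = 4.609 ✓
All samples match this transformation.

(a) R + 5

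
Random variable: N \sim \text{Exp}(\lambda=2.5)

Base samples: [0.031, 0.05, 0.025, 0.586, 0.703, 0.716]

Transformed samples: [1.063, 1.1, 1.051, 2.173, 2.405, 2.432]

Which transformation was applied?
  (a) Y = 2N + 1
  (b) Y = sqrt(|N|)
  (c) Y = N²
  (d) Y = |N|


Checking option (a) Y = 2N + 1:
  N = 0.031 -> Y = 1.063 ✓
  N = 0.05 -> Y = 1.1 ✓
  N = 0.025 -> Y = 1.051 ✓
All samples match this transformation.

(a) 2N + 1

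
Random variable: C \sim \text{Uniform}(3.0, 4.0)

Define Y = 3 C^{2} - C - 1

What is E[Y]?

E[Y] = 3*E[C²] - 1*E[C] - 1
E[C] = 3.5
E[C²] = Var(C) + (E[C])² = 0.083333333 + 12.25 = 12.333333
E[Y] = 3*12.333333 - 1*3.5 - 1 = 32.5

32.5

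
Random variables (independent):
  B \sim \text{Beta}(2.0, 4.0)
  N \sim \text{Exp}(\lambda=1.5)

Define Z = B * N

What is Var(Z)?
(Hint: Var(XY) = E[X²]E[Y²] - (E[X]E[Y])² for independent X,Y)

Var(XY) = E[X²]E[Y²] - (E[X]E[Y])²
E[B] = 0.33333333, Var(B) = 0.031746032
E[N] = 0.66666667, Var(N) = 0.44444444
E[B²] = 0.031746032 + 0.33333333² = 0.14285714
E[N²] = 0.44444444 + 0.66666667² = 0.88888889
Var(Z) = 0.14285714*0.88888889 - (0.33333333*0.66666667)²
= 0.12698413 - 0.049382716 = 0.077601411

0.077601411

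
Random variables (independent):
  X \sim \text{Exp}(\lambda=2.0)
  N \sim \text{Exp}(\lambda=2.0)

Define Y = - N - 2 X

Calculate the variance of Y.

For independent RVs: Var(aX + bY) = a²Var(X) + b²Var(Y)
Var(X) = 0.25
Var(N) = 0.25
Var(Y) = (-2)²*0.25 + (-1)²*0.25
= 4*0.25 + 1*0.25 = 1.25

1.25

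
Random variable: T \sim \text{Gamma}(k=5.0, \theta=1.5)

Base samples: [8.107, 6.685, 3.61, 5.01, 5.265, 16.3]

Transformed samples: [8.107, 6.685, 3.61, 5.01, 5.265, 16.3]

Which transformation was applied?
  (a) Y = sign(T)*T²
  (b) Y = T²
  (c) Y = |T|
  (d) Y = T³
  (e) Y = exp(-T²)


Checking option (c) Y = |T|:
  T = 8.107 -> Y = 8.107 ✓
  T = 6.685 -> Y = 6.685 ✓
  T = 3.61 -> Y = 3.61 ✓
All samples match this transformation.

(c) |T|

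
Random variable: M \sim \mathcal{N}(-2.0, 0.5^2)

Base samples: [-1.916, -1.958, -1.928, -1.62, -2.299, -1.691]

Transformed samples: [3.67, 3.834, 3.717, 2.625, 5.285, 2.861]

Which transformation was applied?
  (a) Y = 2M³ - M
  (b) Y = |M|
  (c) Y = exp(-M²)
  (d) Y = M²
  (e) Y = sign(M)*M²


Checking option (d) Y = M²:
  M = -1.916 -> Y = 3.67 ✓
  M = -1.958 -> Y = 3.834 ✓
  M = -1.928 -> Y = 3.717 ✓
All samples match this transformation.

(d) M²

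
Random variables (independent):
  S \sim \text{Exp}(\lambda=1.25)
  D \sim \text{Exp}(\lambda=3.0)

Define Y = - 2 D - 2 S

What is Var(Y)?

For independent RVs: Var(aX + bY) = a²Var(X) + b²Var(Y)
Var(S) = 0.64
Var(D) = 0.11111111
Var(Y) = (-2)²*0.64 + (-2)²*0.11111111
= 4*0.64 + 4*0.11111111 = 3.0044444

3.0044444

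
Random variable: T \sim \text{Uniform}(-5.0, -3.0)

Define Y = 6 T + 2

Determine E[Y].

For Y = 6T + 2:
E[Y] = 6 * E[T] + 2
E[T] = (-5 - 3)/2 = -4
E[Y] = 6 * (-4) + 2 = -22

-22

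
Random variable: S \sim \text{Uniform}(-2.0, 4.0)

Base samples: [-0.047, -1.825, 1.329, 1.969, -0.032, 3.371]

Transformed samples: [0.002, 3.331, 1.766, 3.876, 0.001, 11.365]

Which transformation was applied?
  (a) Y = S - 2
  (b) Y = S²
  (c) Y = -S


Checking option (b) Y = S²:
  S = -0.047 -> Y = 0.002 ✓
  S = -1.825 -> Y = 3.331 ✓
  S = 1.329 -> Y = 1.766 ✓
All samples match this transformation.

(b) S²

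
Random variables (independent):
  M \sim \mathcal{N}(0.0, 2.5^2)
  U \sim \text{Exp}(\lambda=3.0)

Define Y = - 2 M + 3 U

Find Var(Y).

For independent RVs: Var(aX + bY) = a²Var(X) + b²Var(Y)
Var(M) = 6.25
Var(U) = 0.11111111
Var(Y) = (-2)²*6.25 + 3²*0.11111111
= 4*6.25 + 9*0.11111111 = 26

26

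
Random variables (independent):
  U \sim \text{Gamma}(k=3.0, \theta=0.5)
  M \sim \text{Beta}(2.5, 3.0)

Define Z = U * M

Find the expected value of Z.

For independent RVs: E[XY] = E[X]*E[Y]
E[U] = 1.5
E[M] = 0.45454545
E[Z] = 1.5 * 0.45454545 = 0.68181818

0.68181818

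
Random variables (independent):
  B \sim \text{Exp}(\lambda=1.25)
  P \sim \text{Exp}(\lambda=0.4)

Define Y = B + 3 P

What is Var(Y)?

For independent RVs: Var(aX + bY) = a²Var(X) + b²Var(Y)
Var(B) = 0.64
Var(P) = 6.25
Var(Y) = 1²*0.64 + 3²*6.25
= 1*0.64 + 9*6.25 = 56.89

56.89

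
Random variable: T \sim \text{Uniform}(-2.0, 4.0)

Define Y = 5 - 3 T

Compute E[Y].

For Y = -3T + 5:
E[Y] = -3 * E[T] + 5
E[T] = (-2 + 4)/2 = 1
E[Y] = -3 * 1 + 5 = 2

2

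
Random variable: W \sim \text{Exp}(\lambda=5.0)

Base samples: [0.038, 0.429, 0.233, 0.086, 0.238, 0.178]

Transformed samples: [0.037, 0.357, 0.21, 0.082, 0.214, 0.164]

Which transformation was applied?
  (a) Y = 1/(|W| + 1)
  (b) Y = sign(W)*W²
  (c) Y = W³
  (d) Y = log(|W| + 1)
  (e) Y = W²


Checking option (d) Y = log(|W| + 1):
  W = 0.038 -> Y = 0.037 ✓
  W = 0.429 -> Y = 0.357 ✓
  W = 0.233 -> Y = 0.21 ✓
All samples match this transformation.

(d) log(|W| + 1)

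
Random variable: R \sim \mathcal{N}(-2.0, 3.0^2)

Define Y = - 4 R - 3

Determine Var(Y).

For Y = aR + b: Var(Y) = a² * Var(R)
Var(R) = 3.0^2 = 9
Var(Y) = (-4)² * 9 = 16 * 9 = 144

144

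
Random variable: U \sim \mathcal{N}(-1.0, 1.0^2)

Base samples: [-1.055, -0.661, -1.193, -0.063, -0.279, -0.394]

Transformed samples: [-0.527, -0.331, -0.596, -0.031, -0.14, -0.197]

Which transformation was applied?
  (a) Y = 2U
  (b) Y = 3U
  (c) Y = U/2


Checking option (c) Y = U/2:
  U = -1.055 -> Y = -0.527 ✓
  U = -0.661 -> Y = -0.331 ✓
  U = -1.193 -> Y = -0.596 ✓
All samples match this transformation.

(c) U/2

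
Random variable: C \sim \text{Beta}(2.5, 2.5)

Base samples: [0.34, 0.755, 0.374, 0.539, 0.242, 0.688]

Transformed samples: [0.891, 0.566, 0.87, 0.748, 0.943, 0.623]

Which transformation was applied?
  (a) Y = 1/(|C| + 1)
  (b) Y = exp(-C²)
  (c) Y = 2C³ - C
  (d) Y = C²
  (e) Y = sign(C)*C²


Checking option (b) Y = exp(-C²):
  C = 0.34 -> Y = 0.891 ✓
  C = 0.755 -> Y = 0.566 ✓
  C = 0.374 -> Y = 0.87 ✓
All samples match this transformation.

(b) exp(-C²)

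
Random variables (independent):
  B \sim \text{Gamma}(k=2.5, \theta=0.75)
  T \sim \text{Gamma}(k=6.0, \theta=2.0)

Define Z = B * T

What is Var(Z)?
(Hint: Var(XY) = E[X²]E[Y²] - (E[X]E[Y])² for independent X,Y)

Var(XY) = E[X²]E[Y²] - (E[X]E[Y])²
E[B] = 1.875, Var(B) = 1.40625
E[T] = 12, Var(T) = 24
E[B²] = 1.40625 + 1.875² = 4.921875
E[T²] = 24 + 12² = 168
Var(Z) = 4.921875*168 - (1.875*12)²
= 826.875 - 506.25 = 320.625

320.625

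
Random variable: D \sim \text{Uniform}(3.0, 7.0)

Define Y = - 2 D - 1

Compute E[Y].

For Y = -2D - 1:
E[Y] = -2 * E[D] - 1
E[D] = (3 + 7)/2 = 5
E[Y] = -2 * 5 - 1 = -11

-11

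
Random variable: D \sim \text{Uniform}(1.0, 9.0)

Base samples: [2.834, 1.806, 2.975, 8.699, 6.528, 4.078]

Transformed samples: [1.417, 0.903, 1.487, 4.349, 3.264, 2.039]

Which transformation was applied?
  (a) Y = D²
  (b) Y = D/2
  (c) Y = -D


Checking option (b) Y = D/2:
  D = 2.834 -> Y = 1.417 ✓
  D = 1.806 -> Y = 0.903 ✓
  D = 2.975 -> Y = 1.487 ✓
All samples match this transformation.

(b) D/2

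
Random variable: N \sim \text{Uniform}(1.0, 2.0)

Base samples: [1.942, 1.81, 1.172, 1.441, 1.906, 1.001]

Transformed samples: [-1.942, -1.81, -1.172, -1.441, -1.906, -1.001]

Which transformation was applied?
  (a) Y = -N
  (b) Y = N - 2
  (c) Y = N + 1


Checking option (a) Y = -N:
  N = 1.942 -> Y = -1.942 ✓
  N = 1.81 -> Y = -1.81 ✓
  N = 1.172 -> Y = -1.172 ✓
All samples match this transformation.

(a) -N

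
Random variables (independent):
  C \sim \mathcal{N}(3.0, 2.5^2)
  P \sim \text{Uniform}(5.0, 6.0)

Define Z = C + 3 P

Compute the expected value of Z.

E[Z] = 1*E[C] + 3*E[P]
E[C] = 3
E[P] = 5.5
E[Z] = 1*3 + 3*5.5 = 19.5

19.5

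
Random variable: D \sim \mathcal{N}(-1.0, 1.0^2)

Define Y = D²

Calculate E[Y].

E[D²] = Var(D) + (E[D])² = 1 + 1 = 2

2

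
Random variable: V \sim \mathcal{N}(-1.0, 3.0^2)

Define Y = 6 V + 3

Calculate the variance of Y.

For Y = aV + b: Var(Y) = a² * Var(V)
Var(V) = 3.0^2 = 9
Var(Y) = 6² * 9 = 36 * 9 = 324

324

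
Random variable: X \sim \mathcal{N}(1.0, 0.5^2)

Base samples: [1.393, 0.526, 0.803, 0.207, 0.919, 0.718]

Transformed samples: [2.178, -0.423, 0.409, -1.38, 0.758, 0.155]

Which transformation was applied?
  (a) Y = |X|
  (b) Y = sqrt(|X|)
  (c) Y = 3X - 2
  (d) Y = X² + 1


Checking option (c) Y = 3X - 2:
  X = 1.393 -> Y = 2.178 ✓
  X = 0.526 -> Y = -0.423 ✓
  X = 0.803 -> Y = 0.409 ✓
All samples match this transformation.

(c) 3X - 2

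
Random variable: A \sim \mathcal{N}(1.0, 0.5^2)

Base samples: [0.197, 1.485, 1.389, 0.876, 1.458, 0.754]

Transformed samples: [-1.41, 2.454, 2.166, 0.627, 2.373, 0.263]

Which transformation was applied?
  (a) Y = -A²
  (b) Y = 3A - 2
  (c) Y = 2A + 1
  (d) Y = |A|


Checking option (b) Y = 3A - 2:
  A = 0.197 -> Y = -1.41 ✓
  A = 1.485 -> Y = 2.454 ✓
  A = 1.389 -> Y = 2.166 ✓
All samples match this transformation.

(b) 3A - 2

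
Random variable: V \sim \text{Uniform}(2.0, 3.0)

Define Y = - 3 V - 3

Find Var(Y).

For Y = aV + b: Var(Y) = a² * Var(V)
Var(V) = (3 - 2)^2/12 = 0.083333333
Var(Y) = (-3)² * 0.083333333 = 9 * 0.083333333 = 0.75

0.75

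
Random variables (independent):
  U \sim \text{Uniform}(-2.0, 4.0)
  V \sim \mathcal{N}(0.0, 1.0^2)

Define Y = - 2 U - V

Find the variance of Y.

For independent RVs: Var(aX + bY) = a²Var(X) + b²Var(Y)
Var(U) = 3
Var(V) = 1
Var(Y) = (-2)²*3 + (-1)²*1
= 4*3 + 1*1 = 13

13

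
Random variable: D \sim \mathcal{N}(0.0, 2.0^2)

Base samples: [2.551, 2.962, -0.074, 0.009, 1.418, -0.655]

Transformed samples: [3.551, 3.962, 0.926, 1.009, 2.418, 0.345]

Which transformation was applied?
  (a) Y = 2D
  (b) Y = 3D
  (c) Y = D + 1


Checking option (c) Y = D + 1:
  D = 2.551 -> Y = 3.551 ✓
  D = 2.962 -> Y = 3.962 ✓
  D = -0.074 -> Y = 0.926 ✓
All samples match this transformation.

(c) D + 1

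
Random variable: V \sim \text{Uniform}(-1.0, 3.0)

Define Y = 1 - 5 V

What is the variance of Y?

For Y = aV + b: Var(Y) = a² * Var(V)
Var(V) = (3 + 1)^2/12 = 1.3333333
Var(Y) = (-5)² * 1.3333333 = 25 * 1.3333333 = 33.333333

33.333333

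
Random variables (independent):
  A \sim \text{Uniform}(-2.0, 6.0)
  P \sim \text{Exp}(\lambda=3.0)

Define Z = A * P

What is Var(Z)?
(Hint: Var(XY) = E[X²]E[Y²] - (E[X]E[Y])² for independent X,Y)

Var(XY) = E[X²]E[Y²] - (E[X]E[Y])²
E[A] = 2, Var(A) = 5.3333333
E[P] = 0.33333333, Var(P) = 0.11111111
E[A²] = 5.3333333 + 2² = 9.3333333
E[P²] = 0.11111111 + 0.33333333² = 0.22222222
Var(Z) = 9.3333333*0.22222222 - (2*0.33333333)²
= 2.0740741 - 0.44444444 = 1.6296296

1.6296296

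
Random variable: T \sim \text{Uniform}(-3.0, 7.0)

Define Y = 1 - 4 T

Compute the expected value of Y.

For Y = -4T + 1:
E[Y] = -4 * E[T] + 1
E[T] = (-3 + 7)/2 = 2
E[Y] = -4 * 2 + 1 = -7

-7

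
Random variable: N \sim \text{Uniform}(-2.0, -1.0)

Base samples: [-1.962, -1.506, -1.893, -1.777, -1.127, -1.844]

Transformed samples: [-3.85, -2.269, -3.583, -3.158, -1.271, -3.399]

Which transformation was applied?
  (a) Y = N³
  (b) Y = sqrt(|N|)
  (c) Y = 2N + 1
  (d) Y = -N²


Checking option (d) Y = -N²:
  N = -1.962 -> Y = -3.85 ✓
  N = -1.506 -> Y = -2.269 ✓
  N = -1.893 -> Y = -3.583 ✓
All samples match this transformation.

(d) -N²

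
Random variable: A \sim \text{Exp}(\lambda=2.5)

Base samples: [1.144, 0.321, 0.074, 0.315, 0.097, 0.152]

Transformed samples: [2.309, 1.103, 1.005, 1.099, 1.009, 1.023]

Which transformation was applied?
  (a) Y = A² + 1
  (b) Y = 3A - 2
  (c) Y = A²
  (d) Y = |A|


Checking option (a) Y = A² + 1:
  A = 1.144 -> Y = 2.309 ✓
  A = 0.321 -> Y = 1.103 ✓
  A = 0.074 -> Y = 1.005 ✓
All samples match this transformation.

(a) A² + 1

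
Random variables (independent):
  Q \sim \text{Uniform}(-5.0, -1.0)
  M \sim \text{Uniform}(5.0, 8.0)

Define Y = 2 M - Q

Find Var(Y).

For independent RVs: Var(aX + bY) = a²Var(X) + b²Var(Y)
Var(Q) = 1.3333333
Var(M) = 0.75
Var(Y) = (-1)²*1.3333333 + 2²*0.75
= 1*1.3333333 + 4*0.75 = 4.3333333

4.3333333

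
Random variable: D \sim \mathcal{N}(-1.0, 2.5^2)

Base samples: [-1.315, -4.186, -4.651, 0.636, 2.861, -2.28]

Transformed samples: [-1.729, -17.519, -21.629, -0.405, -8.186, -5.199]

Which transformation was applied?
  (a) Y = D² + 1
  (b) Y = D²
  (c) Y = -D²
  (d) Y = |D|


Checking option (c) Y = -D²:
  D = -1.315 -> Y = -1.729 ✓
  D = -4.186 -> Y = -17.519 ✓
  D = -4.651 -> Y = -21.629 ✓
All samples match this transformation.

(c) -D²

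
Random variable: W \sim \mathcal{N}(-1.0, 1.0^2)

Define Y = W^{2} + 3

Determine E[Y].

E[Y] = 1*E[W²] + 3
E[W] = -1
E[W²] = Var(W) + (E[W])² = 1 + 1 = 2
E[Y] = 1*2 + 3 = 5

5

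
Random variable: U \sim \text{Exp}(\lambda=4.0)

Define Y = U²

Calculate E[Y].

Using E[X²] = Var(X) + (E[X])²:
E[U] = 0.25
Var(U) = 1/4.0^2 = 0.0625
E[U²] = 0.0625 + 0.25² = 0.0625 + 0.0625 = 0.125

0.125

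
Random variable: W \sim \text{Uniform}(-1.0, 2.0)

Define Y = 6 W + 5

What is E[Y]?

For Y = 6W + 5:
E[Y] = 6 * E[W] + 5
E[W] = (-1 + 2)/2 = 0.5
E[Y] = 6 * 0.5 + 5 = 8

8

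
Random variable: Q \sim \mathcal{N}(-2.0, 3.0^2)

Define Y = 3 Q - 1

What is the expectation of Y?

For Y = 3Q - 1:
E[Y] = 3 * E[Q] - 1
E[Q] = -2.0 = -2
E[Y] = 3 * (-2) - 1 = -7

-7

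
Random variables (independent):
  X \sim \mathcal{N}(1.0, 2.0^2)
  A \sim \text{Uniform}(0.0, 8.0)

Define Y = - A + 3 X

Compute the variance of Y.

For independent RVs: Var(aX + bY) = a²Var(X) + b²Var(Y)
Var(X) = 4
Var(A) = 5.3333333
Var(Y) = 3²*4 + (-1)²*5.3333333
= 9*4 + 1*5.3333333 = 41.333333

41.333333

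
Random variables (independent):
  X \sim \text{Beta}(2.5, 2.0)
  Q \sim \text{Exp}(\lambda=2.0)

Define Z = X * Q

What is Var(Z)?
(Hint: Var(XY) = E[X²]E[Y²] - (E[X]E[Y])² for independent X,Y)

Var(XY) = E[X²]E[Y²] - (E[X]E[Y])²
E[X] = 0.55555556, Var(X) = 0.044893378
E[Q] = 0.5, Var(Q) = 0.25
E[X²] = 0.044893378 + 0.55555556² = 0.35353535
E[Q²] = 0.25 + 0.5² = 0.5
Var(Z) = 0.35353535*0.5 - (0.55555556*0.5)²
= 0.17676768 - 0.077160494 = 0.099607183

0.099607183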